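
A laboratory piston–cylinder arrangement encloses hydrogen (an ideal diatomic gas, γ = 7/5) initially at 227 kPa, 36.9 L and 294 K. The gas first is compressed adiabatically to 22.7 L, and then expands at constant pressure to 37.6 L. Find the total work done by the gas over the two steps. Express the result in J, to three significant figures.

Step 1 (adiabatic): W = (P₁V₁ − P₂V₂)/(γ−1) = (8376 − 10173)/0.4 = -4492 J.
After step 1: P = 448.2 kPa, V = 22.7 L, T = 357.1 K.
Step 2 (isobaric): W = PΔV = (448.2 kPa)(37.6 − 22.7 L) = 6677 J.
W_total = -4492 + 6677 = 2186 J.

W_total ≈ 2190 J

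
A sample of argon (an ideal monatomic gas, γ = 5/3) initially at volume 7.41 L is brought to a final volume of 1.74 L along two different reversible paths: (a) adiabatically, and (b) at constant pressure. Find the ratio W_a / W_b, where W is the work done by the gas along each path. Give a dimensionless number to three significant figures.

W_a / W_b ≈ 3.19

Path (a) adiabatic: W = P₁V₁(1 − (V₁/V₂)^(γ−1))/(γ−1) → W_a/(P₁V₁) = -2.441.
Path (b) isobaric: W = P₁(V₂ − V₁) → W_b/(P₁V₁) = -0.7652.
W_a / W_b = -2.441 / -0.7652 = 3.19.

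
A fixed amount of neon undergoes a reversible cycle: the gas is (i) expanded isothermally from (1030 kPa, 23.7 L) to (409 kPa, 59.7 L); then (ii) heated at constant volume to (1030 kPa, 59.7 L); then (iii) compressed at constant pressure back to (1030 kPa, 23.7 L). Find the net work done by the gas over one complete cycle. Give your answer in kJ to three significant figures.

W_net ≈ -14.5 kJ

Leg (i): W = PᵢVᵢ ln(V_f/Vᵢ) = (24411) ln(59.7/23.7) = 22552 J.
Leg (ii): W = 0.
Leg (iii): W = PΔV = (1030)(23.7 − 59.7) = -37080 J.
W_net = 22552 − 37080 = -14528 J.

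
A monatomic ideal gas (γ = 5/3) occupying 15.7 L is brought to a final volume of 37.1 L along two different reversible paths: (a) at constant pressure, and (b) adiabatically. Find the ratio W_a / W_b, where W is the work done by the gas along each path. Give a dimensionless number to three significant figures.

W_a / W_b ≈ 2.08

Path (a) isobaric: W = P₁(V₂ − V₁) → W_a/(P₁V₁) = 1.363.
Path (b) adiabatic: W = P₁V₁(1 − (V₁/V₂)^(γ−1))/(γ−1) → W_b/(P₁V₁) = 0.6545.
W_a / W_b = 1.363 / 0.6545 = 2.083.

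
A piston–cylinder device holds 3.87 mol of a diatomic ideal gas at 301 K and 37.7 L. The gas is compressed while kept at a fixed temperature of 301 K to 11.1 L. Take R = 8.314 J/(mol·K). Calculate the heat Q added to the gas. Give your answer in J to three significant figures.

Q ≈ -11800 J

Isothermal ⇒ ΔU = 0, so Q = W = nRT ln(V₂/V₁).
Q = (3.87)(8.314)(301) ln(11.1/37.7) = 9685 × -1.223 = -11842 J.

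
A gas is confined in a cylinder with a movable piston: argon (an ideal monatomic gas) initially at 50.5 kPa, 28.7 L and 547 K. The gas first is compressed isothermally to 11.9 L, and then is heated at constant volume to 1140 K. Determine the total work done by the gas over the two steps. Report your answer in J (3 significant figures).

W_total ≈ -1280 J

Step 1 (isothermal): W = P₁V₁ ln(V₂/V₁) = (1449) ln(11.9/28.7) = -1276 J.
Step 2 (isochoric): W = 0 (constant volume).
W_total = -1276 + 0 = -1276 J.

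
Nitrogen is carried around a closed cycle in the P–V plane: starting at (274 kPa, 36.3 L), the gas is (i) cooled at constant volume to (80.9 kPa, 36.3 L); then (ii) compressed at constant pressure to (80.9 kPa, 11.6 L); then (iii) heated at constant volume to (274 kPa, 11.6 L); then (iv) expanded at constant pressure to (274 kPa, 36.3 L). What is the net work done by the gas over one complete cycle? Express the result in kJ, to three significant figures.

Constant-volume legs do no work.
W(ii) = (80.9)(11.6 − 36.3) = -1998 J; W(iv) = (274)(36.3 − 11.6) = 6768 J.
W_net = -1998 + 6768 = 4770 J (the clockwise enclosed area).

W_net ≈ 4.77 kJ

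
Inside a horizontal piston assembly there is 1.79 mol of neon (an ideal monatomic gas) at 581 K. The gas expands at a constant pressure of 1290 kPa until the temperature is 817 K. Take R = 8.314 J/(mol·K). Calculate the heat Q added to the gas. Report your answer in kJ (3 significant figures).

Q ≈ 8.78 kJ

Isobaric: W = nRΔT = (1.79)(8.314)(236) = 3512 J.
ΔU = nCᵥΔT with Cᵥ = 3R/2: ΔU = (1.79)(12.47)(236) = 5268 J.
Q = ΔU + W = 5268 + 3512 = 8780 J.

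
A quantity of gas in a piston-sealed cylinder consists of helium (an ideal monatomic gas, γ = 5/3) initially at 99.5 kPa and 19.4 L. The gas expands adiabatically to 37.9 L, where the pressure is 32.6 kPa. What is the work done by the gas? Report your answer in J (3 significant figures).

Adiabatic: W = (P₁V₁ − P₂V₂)/(γ − 1) with γ = 5/3.
P₁V₁ = 1930 J, P₂V₂ = 1236 J.
W = (1930 − 1236) / 0.6667 = 1042 J.

W ≈ 1040 J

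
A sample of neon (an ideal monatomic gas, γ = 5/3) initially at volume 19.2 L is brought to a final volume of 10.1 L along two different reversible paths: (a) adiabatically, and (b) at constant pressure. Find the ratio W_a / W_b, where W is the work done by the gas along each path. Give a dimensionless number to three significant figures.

W_a / W_b ≈ 1.69

Path (a) adiabatic: W = P₁V₁(1 − (V₁/V₂)^(γ−1))/(γ−1) → W_a/(P₁V₁) = -0.8019.
Path (b) isobaric: W = P₁(V₂ − V₁) → W_b/(P₁V₁) = -0.474.
W_a / W_b = -0.8019 / -0.474 = 1.692.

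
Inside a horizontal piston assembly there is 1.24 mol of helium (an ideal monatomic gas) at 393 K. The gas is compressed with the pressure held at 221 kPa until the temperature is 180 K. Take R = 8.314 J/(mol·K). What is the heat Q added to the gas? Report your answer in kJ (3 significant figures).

Q ≈ -5.49 kJ

Isobaric: W = nRΔT = (1.24)(8.314)(-213) = -2196 J.
ΔU = nCᵥΔT with Cᵥ = 3R/2: ΔU = (1.24)(12.47)(-213) = -3294 J.
Q = ΔU + W = -3294 − 2196 = -5490 J.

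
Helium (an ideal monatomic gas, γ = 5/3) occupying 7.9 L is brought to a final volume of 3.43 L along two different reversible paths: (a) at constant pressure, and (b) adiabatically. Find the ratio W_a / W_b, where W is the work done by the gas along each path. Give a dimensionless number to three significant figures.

Path (a) isobaric: W = P₁(V₂ − V₁) → W_a/(P₁V₁) = -0.5658.
Path (b) adiabatic: W = P₁V₁(1 − (V₁/V₂)^(γ−1))/(γ−1) → W_b/(P₁V₁) = -1.116.
W_a / W_b = -0.5658 / -1.116 = 0.507.

W_a / W_b ≈ 0.507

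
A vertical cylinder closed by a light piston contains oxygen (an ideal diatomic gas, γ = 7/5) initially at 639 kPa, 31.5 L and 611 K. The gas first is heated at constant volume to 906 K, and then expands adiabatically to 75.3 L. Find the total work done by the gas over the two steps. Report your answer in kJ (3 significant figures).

Step 1 (isochoric): W = 0 (constant volume).
After step 1: P = 947.5 kPa (V unchanged).
Step 2 (adiabatic): W = (P₁V₁ − P₂V₂)/(γ−1) = (29847 − 21062)/0.4 = 21961 J.
W_total = 0 + 21961 = 21961 J.

W_total ≈ 22.0 kJ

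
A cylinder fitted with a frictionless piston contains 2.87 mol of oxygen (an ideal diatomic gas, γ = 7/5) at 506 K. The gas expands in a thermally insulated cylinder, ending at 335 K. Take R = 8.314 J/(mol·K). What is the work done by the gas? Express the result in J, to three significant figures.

Adiabatic ⇒ Q = 0, so W_by = −ΔU = nCᵥ(T₁ − T₂).
Cᵥ = 5R/2 = 20.79 J/(mol·K).
W = (2.87)(20.79)(506 − 335) = 10201 J.

W ≈ 10200 J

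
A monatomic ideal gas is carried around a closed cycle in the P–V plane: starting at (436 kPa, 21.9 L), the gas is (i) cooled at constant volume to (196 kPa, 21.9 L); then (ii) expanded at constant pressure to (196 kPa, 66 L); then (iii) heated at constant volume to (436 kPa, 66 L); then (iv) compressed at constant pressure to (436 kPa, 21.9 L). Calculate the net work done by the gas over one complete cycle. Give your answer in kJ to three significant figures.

Constant-volume legs do no work.
W(ii) = (196)(66 − 21.9) = 8644 J; W(iv) = (436)(21.9 − 66) = -19228 J.
W_net = 8644 − 19228 = -10584 J (the counter-clockwise enclosed area).

W_net ≈ -10.6 kJ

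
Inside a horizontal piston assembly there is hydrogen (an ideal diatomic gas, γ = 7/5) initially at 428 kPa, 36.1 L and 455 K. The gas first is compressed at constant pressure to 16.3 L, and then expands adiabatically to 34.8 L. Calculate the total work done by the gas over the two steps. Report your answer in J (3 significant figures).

Step 1 (isobaric): W = PΔV = (428 kPa)(16.3 − 36.1 L) = -8474 J.
After step 1: P = 428 kPa, V = 16.3 L, T = 205.4 K.
Step 2 (adiabatic): W = (P₁V₁ − P₂V₂)/(γ−1) = (6976 − 5151)/0.4 = 4564 J.
W_total = -8474 + 4564 = -3910 J.

W_total ≈ -3910 J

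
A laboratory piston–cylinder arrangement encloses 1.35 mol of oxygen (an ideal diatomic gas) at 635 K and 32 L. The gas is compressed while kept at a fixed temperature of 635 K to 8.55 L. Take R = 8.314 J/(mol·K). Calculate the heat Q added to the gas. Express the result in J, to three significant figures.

Q ≈ -9410 J

Isothermal ⇒ ΔU = 0, so Q = W = nRT ln(V₂/V₁).
Q = (1.35)(8.314)(635) ln(8.55/32) = 7127 × -1.32 = -9406 J.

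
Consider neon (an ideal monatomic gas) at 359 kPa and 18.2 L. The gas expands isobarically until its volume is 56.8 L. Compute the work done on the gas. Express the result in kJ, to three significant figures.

W ≈ -13.9 kJ

Isobaric: W = P ΔV.
W = (359 kPa)(56.8 − 18.2 L) = (359)(38.6) = 13857 J.
Work on gas = −W_by = -13857 J.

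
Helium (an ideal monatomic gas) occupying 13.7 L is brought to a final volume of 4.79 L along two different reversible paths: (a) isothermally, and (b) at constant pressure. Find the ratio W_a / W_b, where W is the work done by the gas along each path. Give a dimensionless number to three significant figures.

W_a / W_b ≈ 1.62

Path (a) isothermal: W = P₁V₁ ln(V₂/V₁) → W_a/(P₁V₁) = -1.051.
Path (b) isobaric: W = P₁(V₂ − V₁) → W_b/(P₁V₁) = -0.6504.
W_a / W_b = -1.051 / -0.6504 = 1.616.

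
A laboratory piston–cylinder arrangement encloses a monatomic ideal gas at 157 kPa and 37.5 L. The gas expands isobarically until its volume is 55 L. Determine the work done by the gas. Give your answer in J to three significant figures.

Isobaric: W = P ΔV.
W = (157 kPa)(55 − 37.5 L) = (157)(17.5) = 2748 J.

W ≈ 2750 J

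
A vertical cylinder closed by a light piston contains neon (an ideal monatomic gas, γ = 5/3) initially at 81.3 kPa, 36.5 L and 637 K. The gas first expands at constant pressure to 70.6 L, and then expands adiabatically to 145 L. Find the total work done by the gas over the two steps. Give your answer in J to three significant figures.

W_total ≈ 6050 J

Step 1 (isobaric): W = PΔV = (81.3 kPa)(70.6 − 36.5 L) = 2772 J.
After step 1: P = 81.3 kPa, V = 70.6 L, T = 1232 K.
Step 2 (adiabatic): W = (P₁V₁ − P₂V₂)/(γ−1) = (5740 − 3552)/0.667 = 3281 J.
W_total = 2772 + 3281 = 6053 J.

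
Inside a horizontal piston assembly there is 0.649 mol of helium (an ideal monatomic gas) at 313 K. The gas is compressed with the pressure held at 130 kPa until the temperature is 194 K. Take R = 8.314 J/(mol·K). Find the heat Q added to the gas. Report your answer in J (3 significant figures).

Isobaric: W = nRΔT = (0.649)(8.314)(-119) = -642.1 J.
ΔU = nCᵥΔT with Cᵥ = 3R/2: ΔU = (0.649)(12.47)(-119) = -963.1 J.
Q = ΔU + W = -963.1 − 642.1 = -1605 J.

Q ≈ -1610 J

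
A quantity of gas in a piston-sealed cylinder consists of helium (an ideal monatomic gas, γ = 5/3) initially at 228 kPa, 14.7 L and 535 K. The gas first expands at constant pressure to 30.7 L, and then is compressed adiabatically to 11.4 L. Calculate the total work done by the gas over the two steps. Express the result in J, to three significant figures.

W_total ≈ -6180 J

Step 1 (isobaric): W = PΔV = (228 kPa)(30.7 − 14.7 L) = 3648 J.
After step 1: P = 228 kPa, V = 30.7 L, T = 1117 K.
Step 2 (adiabatic): W = (P₁V₁ − P₂V₂)/(γ−1) = (7000 − 13549)/0.667 = -9824 J.
W_total = 3648 − 9824 = -6176 J.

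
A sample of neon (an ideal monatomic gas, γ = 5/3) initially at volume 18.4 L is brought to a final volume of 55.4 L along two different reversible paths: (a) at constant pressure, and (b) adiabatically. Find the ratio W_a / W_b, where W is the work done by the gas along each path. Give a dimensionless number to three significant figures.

Path (a) isobaric: W = P₁(V₂ − V₁) → W_a/(P₁V₁) = 2.011.
Path (b) adiabatic: W = P₁V₁(1 − (V₁/V₂)^(γ−1))/(γ−1) → W_b/(P₁V₁) = 0.7806.
W_a / W_b = 2.011 / 0.7806 = 2.576.

W_a / W_b ≈ 2.58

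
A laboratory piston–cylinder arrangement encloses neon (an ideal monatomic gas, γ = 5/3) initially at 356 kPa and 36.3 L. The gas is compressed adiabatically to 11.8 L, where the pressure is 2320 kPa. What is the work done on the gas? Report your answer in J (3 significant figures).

Adiabatic: W = (P₁V₁ − P₂V₂)/(γ − 1) with γ = 5/3.
P₁V₁ = 12923 J, P₂V₂ = 27376 J.
W = (12923 − 27376) / 0.6667 = -21680 J.
Work on gas = −W_by = 21680 J.

W ≈ 21700 J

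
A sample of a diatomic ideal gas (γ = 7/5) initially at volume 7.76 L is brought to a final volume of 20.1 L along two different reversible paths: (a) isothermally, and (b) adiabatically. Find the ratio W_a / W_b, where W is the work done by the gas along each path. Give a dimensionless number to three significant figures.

Path (a) isothermal: W = P₁V₁ ln(V₂/V₁) → W_a/(P₁V₁) = 0.9517.
Path (b) adiabatic: W = P₁V₁(1 − (V₁/V₂)^(γ−1))/(γ−1) → W_b/(P₁V₁) = 0.7915.
W_a / W_b = 0.9517 / 0.7915 = 1.202.

W_a / W_b ≈ 1.20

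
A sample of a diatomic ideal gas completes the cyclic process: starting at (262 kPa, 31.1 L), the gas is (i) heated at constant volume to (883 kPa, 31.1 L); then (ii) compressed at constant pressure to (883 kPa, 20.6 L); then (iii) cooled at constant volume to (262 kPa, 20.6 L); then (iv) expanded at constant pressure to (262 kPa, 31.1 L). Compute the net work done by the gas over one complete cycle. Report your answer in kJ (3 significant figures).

Constant-volume legs do no work.
W(ii) = (883)(20.6 − 31.1) = -9272 J; W(iv) = (262)(31.1 − 20.6) = 2751 J.
W_net = -9272 + 2751 = -6520 J (the counter-clockwise enclosed area).

W_net ≈ -6.52 kJ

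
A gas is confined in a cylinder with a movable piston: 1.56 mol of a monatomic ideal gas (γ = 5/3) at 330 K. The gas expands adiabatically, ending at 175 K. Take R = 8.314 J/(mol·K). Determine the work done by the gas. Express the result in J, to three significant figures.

W ≈ 3020 J

Adiabatic ⇒ Q = 0, so W_by = −ΔU = nCᵥ(T₁ − T₂).
Cᵥ = 3R/2 = 12.47 J/(mol·K).
W = (1.56)(12.47)(330 − 175) = 3015 J.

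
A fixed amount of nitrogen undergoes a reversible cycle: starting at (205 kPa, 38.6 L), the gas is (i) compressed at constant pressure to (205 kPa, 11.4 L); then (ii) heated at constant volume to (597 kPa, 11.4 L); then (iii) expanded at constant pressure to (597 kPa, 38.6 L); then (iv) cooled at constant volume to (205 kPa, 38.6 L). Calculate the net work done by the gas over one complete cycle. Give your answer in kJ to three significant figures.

Constant-volume legs do no work.
W(i) = (205)(11.4 − 38.6) = -5576 J; W(iii) = (597)(38.6 − 11.4) = 16238 J.
W_net = -5576 + 16238 = 10662 J (the clockwise enclosed area).

W_net ≈ 10.7 kJ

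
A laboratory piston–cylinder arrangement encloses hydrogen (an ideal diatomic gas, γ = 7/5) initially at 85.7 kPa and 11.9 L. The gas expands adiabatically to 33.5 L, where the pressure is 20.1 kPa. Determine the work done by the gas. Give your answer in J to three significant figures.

W ≈ 866 J

Adiabatic: W = (P₁V₁ − P₂V₂)/(γ − 1) with γ = 7/5.
P₁V₁ = 1020 J, P₂V₂ = 673.4 J.
W = (1020 − 673.4) / 0.4 = 866.2 J.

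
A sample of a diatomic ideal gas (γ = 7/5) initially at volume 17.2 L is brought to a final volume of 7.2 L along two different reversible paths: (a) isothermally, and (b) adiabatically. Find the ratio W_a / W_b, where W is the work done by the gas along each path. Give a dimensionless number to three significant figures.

W_a / W_b ≈ 0.836

Path (a) isothermal: W = P₁V₁ ln(V₂/V₁) → W_a/(P₁V₁) = -0.8708.
Path (b) adiabatic: W = P₁V₁(1 − (V₁/V₂)^(γ−1))/(γ−1) → W_b/(P₁V₁) = -1.042.
W_a / W_b = -0.8708 / -1.042 = 0.8359.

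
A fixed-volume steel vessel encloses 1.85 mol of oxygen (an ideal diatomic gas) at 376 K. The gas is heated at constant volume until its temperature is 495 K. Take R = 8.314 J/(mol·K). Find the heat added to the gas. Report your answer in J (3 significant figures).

Q ≈ 4580 J

Constant volume ⇒ W = 0, so Q = ΔU = nCᵥΔT with Cᵥ = 5R/2 = 20.79 J/(mol·K).
ΔU = (1.85)(20.79)(495 − 376) = 4576 J.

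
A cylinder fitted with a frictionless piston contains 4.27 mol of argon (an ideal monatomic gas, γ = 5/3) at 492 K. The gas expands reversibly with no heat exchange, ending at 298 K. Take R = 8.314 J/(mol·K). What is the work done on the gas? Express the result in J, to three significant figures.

Adiabatic ⇒ Q = 0, so W_by = −ΔU = nCᵥ(T₁ − T₂).
Cᵥ = 3R/2 = 12.47 J/(mol·K).
W = (4.27)(12.47)(492 − 298) = 10331 J.
Work on gas = −W_by = -10331 J.

W ≈ -10300 J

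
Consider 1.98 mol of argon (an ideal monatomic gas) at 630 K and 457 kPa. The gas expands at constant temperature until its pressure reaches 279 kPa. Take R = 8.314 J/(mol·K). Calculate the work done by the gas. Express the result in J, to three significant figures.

W ≈ 5120 J

Isothermal process: W = nRT ln(V₂/V₁) = nRT ln(P₁/P₂).
W = (1.98)(8.314)(630) × ln(457/279)
  = 10371 × ln(1.638) = 10371 × 0.4935
W_by_gas = 5118 J.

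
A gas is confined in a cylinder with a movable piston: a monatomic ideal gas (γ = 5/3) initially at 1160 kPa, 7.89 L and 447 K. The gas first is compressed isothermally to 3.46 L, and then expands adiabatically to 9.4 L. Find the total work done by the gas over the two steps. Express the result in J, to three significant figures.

W_total ≈ -867 J

Step 1 (isothermal): W = P₁V₁ ln(V₂/V₁) = (9152) ln(3.46/7.89) = -7545 J.
After step 1: P = 2645 kPa, V = 3.46 L, T = 447 K.
Step 2 (adiabatic): W = (P₁V₁ − P₂V₂)/(γ−1) = (9152 − 4701)/0.667 = 6677 J.
W_total = -7545 + 6677 = -867.1 J.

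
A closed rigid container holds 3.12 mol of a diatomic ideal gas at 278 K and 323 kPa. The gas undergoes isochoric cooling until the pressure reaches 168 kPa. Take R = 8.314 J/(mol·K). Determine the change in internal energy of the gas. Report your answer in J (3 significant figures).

Constant volume ⇒ W = 0, so Q = ΔU = nCᵥΔT with Cᵥ = 5R/2 = 20.79 J/(mol·K).
At constant V, T₂/T₁ = P₂/P₁ ⇒ ΔT = T₁(P₂/P₁ − 1) = 278·(168/323 − 1) = -133.4 K.
ΔU = (3.12)(20.79)(-133.4) = -8651 J.

ΔU ≈ -8650 J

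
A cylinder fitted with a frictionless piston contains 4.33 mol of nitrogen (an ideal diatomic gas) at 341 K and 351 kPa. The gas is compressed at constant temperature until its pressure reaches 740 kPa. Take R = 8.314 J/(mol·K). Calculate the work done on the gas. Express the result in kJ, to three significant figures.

W ≈ 9.16 kJ

Isothermal process: W = nRT ln(V₂/V₁) = nRT ln(P₁/P₂).
W = (4.33)(8.314)(341) × ln(351/740)
  = 12276 × ln(0.4743) = 12276 × -0.7459
W_by_gas = -9156 J; work on gas = −W_by = 9156 J.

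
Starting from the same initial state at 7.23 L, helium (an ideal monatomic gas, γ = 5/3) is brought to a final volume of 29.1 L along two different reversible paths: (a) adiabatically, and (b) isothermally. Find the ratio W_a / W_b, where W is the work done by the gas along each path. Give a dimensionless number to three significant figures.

W_a / W_b ≈ 0.651

Path (a) adiabatic: W = P₁V₁(1 − (V₁/V₂)^(γ−1))/(γ−1) → W_a/(P₁V₁) = 0.9072.
Path (b) isothermal: W = P₁V₁ ln(V₂/V₁) → W_b/(P₁V₁) = 1.392.
W_a / W_b = 0.9072 / 1.392 = 0.6515.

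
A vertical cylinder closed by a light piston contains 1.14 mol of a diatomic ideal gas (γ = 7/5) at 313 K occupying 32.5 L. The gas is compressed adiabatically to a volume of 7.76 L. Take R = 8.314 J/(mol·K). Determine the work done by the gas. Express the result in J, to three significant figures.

W ≈ -5740 J

Adiabatic: TV^(γ−1) = const with γ = 7/5.
T₂ = T₁ (V₁/V₂)^(γ−1) = 313 × (32.5/7.76)^0.4 = 313 × 1.773 = 555.1 K.
W_by = nCᵥ(T₁ − T₂) = (1.14)(20.79)(313 − 555.1) = -5736 J.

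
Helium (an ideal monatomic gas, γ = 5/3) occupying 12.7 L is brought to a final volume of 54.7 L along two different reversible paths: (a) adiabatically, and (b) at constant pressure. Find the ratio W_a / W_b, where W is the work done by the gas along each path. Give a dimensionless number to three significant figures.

W_a / W_b ≈ 0.282

Path (a) adiabatic: W = P₁V₁(1 − (V₁/V₂)^(γ−1))/(γ−1) → W_a/(P₁V₁) = 0.9334.
Path (b) isobaric: W = P₁(V₂ − V₁) → W_b/(P₁V₁) = 3.307.
W_a / W_b = 0.9334 / 3.307 = 0.2822.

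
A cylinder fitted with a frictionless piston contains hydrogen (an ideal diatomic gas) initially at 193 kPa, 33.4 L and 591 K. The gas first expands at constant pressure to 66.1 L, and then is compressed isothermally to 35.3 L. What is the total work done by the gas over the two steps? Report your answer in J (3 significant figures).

W_total ≈ -1690 J

Step 1 (isobaric): W = PΔV = (193 kPa)(66.1 − 33.4 L) = 6311 J.
After step 1: P = 193 kPa, V = 66.1 L, T = 1170 K.
Step 2 (isothermal): W = P₁V₁ ln(V₂/V₁) = (12757) ln(35.3/66.1) = -8002 J.
W_total = 6311 − 8002 = -1691 J.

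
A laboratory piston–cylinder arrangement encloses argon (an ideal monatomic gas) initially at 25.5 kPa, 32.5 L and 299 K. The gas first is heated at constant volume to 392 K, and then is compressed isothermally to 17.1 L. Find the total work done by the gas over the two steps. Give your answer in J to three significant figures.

W_total ≈ -698 J

Step 1 (isochoric): W = 0 (constant volume).
After step 1: P = 33.43 kPa (V unchanged).
Step 2 (isothermal): W = P₁V₁ ln(V₂/V₁) = (1087) ln(17.1/32.5) = -697.7 J.
W_total = 0 − 697.7 = -697.7 J.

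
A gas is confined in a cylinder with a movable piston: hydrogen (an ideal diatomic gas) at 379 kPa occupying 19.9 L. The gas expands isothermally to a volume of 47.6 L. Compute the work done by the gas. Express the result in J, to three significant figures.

Isothermal: W = nRT ln(V₂/V₁) = P₁V₁ ln(V₂/V₁).
P₁V₁ = (379 kPa)(19.9 L) = 7542 J.
W = 7542 × ln(47.6/19.9) = 7542 × 0.8721
W_by_gas = 6578 J.

W ≈ 6580 J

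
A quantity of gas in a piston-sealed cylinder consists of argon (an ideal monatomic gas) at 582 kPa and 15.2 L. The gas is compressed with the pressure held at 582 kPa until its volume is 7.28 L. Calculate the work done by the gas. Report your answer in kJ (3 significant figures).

Isobaric: W = P ΔV.
W = (582 kPa)(7.28 − 15.2 L) = (582)(-7.92) = -4609 J.

W ≈ -4.61 kJ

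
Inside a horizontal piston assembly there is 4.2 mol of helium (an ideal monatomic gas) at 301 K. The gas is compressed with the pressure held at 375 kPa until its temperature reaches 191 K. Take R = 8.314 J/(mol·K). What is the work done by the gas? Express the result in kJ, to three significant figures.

W ≈ -3.84 kJ

Isobaric: W = P ΔV = nR ΔT.
W = (4.2)(8.314)(191 − 301) = -3841 J.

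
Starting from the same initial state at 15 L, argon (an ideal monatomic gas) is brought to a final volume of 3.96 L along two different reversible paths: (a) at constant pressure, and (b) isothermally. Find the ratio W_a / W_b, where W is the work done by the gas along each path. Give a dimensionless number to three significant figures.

W_a / W_b ≈ 0.553

Path (a) isobaric: W = P₁(V₂ − V₁) → W_a/(P₁V₁) = -0.736.
Path (b) isothermal: W = P₁V₁ ln(V₂/V₁) → W_b/(P₁V₁) = -1.332.
W_a / W_b = -0.736 / -1.332 = 0.5526.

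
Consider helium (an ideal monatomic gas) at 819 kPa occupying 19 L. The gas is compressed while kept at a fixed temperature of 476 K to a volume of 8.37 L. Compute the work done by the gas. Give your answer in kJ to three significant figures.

W ≈ -12.8 kJ

Isothermal: W = nRT ln(V₂/V₁) = P₁V₁ ln(V₂/V₁).
P₁V₁ = (819 kPa)(19 L) = 15561 J.
W = 15561 × ln(8.37/19) = 15561 × -0.8198
W_by_gas = -12757 J.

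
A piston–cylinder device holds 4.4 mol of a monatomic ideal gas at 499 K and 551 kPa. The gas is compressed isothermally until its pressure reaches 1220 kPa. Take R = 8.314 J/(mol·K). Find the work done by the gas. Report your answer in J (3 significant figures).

Isothermal process: W = nRT ln(V₂/V₁) = nRT ln(P₁/P₂).
W = (4.4)(8.314)(499) × ln(551/1220)
  = 18254 × ln(0.4516) = 18254 × -0.7949
W_by_gas = -14510 J.

W ≈ -14500 J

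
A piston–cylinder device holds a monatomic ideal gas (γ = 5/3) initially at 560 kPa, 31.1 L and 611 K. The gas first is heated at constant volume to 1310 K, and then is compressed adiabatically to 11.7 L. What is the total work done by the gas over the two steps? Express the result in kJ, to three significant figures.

W_total ≈ -51.5 kJ

Step 1 (isochoric): W = 0 (constant volume).
After step 1: P = 1201 kPa (V unchanged).
Step 2 (adiabatic): W = (P₁V₁ − P₂V₂)/(γ−1) = (37340 − 71652)/0.667 = -51467 J.
W_total = 0 − 51467 = -51467 J.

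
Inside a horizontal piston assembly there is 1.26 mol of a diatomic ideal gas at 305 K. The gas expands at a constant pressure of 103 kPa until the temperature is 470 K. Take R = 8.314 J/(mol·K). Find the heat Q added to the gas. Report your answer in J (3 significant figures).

Isobaric: W = nRΔT = (1.26)(8.314)(165) = 1728 J.
ΔU = nCᵥΔT with Cᵥ = 5R/2: ΔU = (1.26)(20.79)(165) = 4321 J.
Q = ΔU + W = 4321 + 1728 = 6050 J.

Q ≈ 6050 J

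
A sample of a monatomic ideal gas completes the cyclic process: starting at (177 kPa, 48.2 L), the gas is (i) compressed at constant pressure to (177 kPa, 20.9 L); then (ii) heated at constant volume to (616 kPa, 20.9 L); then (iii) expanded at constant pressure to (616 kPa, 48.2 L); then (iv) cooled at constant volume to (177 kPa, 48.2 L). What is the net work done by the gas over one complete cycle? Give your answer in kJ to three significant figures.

W_net ≈ 12.0 kJ

Constant-volume legs do no work.
W(i) = (177)(20.9 − 48.2) = -4832 J; W(iii) = (616)(48.2 − 20.9) = 16817 J.
W_net = -4832 + 16817 = 11985 J (the clockwise enclosed area).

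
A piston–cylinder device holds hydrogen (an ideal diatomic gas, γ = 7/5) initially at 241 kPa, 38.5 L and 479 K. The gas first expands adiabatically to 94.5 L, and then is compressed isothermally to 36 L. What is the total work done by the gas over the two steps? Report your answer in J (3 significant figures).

W_total ≈ 747 J

Step 1 (adiabatic): W = (P₁V₁ − P₂V₂)/(γ−1) = (9278 − 6479)/0.4 = 6999 J.
After step 1: P = 68.56 kPa, V = 94.5 L, T = 334.5 K.
Step 2 (isothermal): W = P₁V₁ ln(V₂/V₁) = (6479) ln(36/94.5) = -6252 J.
W_total = 6999 − 6252 = 747 J.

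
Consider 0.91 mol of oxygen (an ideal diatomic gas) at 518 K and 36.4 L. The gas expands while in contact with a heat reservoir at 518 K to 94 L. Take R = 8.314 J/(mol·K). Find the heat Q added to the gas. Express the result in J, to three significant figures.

Isothermal ⇒ ΔU = 0, so Q = W = nRT ln(V₂/V₁).
Q = (0.91)(8.314)(518) ln(94/36.4) = 3919 × 0.9487 = 3718 J.

Q ≈ 3720 J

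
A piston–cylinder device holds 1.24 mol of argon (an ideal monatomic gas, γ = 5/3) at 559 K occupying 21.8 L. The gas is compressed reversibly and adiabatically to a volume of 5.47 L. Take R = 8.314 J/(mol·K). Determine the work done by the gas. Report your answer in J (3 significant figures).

Adiabatic: TV^(γ−1) = const with γ = 5/3.
T₂ = T₁ (V₁/V₂)^(γ−1) = 559 × (21.8/5.47)^0.667 = 559 × 2.514 = 1405 K.
W_by = nCᵥ(T₁ − T₂) = (1.24)(12.47)(559 − 1405) = -13085 J.

W ≈ -13100 J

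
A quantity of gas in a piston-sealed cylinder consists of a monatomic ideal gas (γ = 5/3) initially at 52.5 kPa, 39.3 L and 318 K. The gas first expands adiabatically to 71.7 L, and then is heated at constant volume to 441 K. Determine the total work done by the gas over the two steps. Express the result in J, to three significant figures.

W_total ≈ 1020 J

Step 1 (adiabatic): W = (P₁V₁ − P₂V₂)/(γ−1) = (2063 − 1382)/0.667 = 1022 J.
Step 2 (isochoric): W = 0 (constant volume).
W_total = 1022 + 0 = 1022 J.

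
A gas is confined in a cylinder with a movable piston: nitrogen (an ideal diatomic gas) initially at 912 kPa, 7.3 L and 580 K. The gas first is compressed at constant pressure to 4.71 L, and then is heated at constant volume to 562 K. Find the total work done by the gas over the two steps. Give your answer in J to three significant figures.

W_total ≈ -2360 J

Step 1 (isobaric): W = PΔV = (912 kPa)(4.71 − 7.3 L) = -2362 J.
Step 2 (isochoric): W = 0 (constant volume).
W_total = -2362 + 0 = -2362 J.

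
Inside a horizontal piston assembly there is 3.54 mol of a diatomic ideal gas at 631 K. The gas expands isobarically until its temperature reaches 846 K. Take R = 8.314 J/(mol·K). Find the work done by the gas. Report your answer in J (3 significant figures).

W ≈ 6330 J

Isobaric: W = P ΔV = nR ΔT.
W = (3.54)(8.314)(846 − 631) = 6328 J.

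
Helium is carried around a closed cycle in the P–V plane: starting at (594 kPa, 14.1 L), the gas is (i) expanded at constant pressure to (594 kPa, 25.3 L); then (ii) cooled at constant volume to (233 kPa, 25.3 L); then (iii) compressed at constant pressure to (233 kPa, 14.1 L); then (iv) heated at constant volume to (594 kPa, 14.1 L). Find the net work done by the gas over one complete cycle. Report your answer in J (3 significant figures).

W_net ≈ 4040 J

Constant-volume legs do no work.
W(i) = (594)(25.3 − 14.1) = 6653 J; W(iii) = (233)(14.1 − 25.3) = -2610 J.
W_net = 6653 − 2610 = 4043 J (the clockwise enclosed area).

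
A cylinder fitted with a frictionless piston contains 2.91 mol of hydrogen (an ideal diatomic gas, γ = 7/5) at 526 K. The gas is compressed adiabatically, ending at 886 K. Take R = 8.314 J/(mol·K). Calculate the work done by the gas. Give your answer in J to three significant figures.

Adiabatic ⇒ Q = 0, so W_by = −ΔU = nCᵥ(T₁ − T₂).
Cᵥ = 5R/2 = 20.79 J/(mol·K).
W = (2.91)(20.79)(526 − 886) = -21774 J.

W ≈ -21800 J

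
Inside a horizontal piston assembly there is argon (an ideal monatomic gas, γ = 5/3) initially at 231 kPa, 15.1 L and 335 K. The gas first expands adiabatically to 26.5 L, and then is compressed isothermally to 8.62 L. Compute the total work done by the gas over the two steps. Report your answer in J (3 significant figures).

Step 1 (adiabatic): W = (P₁V₁ − P₂V₂)/(γ−1) = (3488 − 2397)/0.667 = 1636 J.
After step 1: P = 90.47 kPa, V = 26.5 L, T = 230.2 K.
Step 2 (isothermal): W = P₁V₁ ln(V₂/V₁) = (2397) ln(8.62/26.5) = -2692 J.
W_total = 1636 − 2692 = -1056 J.

W_total ≈ -1060 J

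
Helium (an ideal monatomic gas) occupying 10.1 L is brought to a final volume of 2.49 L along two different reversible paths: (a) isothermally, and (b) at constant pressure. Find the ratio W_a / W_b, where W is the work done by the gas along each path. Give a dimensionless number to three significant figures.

W_a / W_b ≈ 1.86

Path (a) isothermal: W = P₁V₁ ln(V₂/V₁) → W_a/(P₁V₁) = -1.4.
Path (b) isobaric: W = P₁(V₂ − V₁) → W_b/(P₁V₁) = -0.7535.
W_a / W_b = -1.4 / -0.7535 = 1.858.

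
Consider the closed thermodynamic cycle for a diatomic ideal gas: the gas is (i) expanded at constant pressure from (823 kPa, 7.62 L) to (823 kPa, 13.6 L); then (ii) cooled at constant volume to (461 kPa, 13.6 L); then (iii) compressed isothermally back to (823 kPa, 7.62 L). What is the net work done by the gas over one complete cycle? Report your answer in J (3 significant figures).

W_net ≈ 1290 J

Leg (i): W = PΔV = (823)(13.6 − 7.62) = 4922 J.
Leg (ii): W = 0.
Leg (iii): W = PᵢVᵢ ln(V_f/Vᵢ) = (6270) ln(7.62/13.6) = -3632 J.
W_net = 4922 − 3632 = 1290 J.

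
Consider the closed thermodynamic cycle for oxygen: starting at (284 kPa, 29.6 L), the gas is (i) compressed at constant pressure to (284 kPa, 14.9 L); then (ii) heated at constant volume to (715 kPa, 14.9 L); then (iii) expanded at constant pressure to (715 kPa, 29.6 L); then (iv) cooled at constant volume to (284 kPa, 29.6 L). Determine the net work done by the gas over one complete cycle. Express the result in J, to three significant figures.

Constant-volume legs do no work.
W(i) = (284)(14.9 − 29.6) = -4175 J; W(iii) = (715)(29.6 − 14.9) = 10510 J.
W_net = -4175 + 10510 = 6336 J (the clockwise enclosed area).

W_net ≈ 6340 J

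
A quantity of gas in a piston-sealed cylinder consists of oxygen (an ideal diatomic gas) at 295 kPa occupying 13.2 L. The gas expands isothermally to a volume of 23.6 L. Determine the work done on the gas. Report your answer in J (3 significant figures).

Isothermal: W = nRT ln(V₂/V₁) = P₁V₁ ln(V₂/V₁).
P₁V₁ = (295 kPa)(13.2 L) = 3894 J.
W = 3894 × ln(23.6/13.2) = 3894 × 0.581
W_by_gas = 2263 J; work on gas = −W_by = -2263 J.

W ≈ -2260 J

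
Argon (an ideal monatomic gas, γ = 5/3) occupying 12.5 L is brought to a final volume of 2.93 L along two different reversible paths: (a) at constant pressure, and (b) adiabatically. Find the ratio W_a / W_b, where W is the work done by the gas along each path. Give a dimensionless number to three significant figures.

Path (a) isobaric: W = P₁(V₂ − V₁) → W_a/(P₁V₁) = -0.7656.
Path (b) adiabatic: W = P₁V₁(1 − (V₁/V₂)^(γ−1))/(γ−1) → W_b/(P₁V₁) = -2.446.
W_a / W_b = -0.7656 / -2.446 = 0.313.

W_a / W_b ≈ 0.313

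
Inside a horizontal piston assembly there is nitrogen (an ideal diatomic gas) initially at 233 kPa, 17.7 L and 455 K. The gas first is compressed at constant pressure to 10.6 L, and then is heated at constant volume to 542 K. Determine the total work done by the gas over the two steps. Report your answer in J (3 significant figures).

Step 1 (isobaric): W = PΔV = (233 kPa)(10.6 − 17.7 L) = -1654 J.
Step 2 (isochoric): W = 0 (constant volume).
W_total = -1654 + 0 = -1654 J.

W_total ≈ -1650 J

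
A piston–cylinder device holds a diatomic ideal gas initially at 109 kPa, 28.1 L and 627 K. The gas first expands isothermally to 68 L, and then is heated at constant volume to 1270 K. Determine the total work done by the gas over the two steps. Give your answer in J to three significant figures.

W_total ≈ 2710 J

Step 1 (isothermal): W = P₁V₁ ln(V₂/V₁) = (3063) ln(68/28.1) = 2707 J.
Step 2 (isochoric): W = 0 (constant volume).
W_total = 2707 + 0 = 2707 J.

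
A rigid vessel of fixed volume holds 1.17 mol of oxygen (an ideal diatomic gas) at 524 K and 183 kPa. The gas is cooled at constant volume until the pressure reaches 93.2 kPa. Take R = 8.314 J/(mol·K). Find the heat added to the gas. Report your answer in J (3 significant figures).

Constant volume ⇒ W = 0, so Q = ΔU = nCᵥΔT with Cᵥ = 5R/2 = 20.79 J/(mol·K).
At constant V, T₂/T₁ = P₂/P₁ ⇒ ΔT = T₁(P₂/P₁ − 1) = 524·(93.2/183 − 1) = -257.1 K.
ΔU = (1.17)(20.79)(-257.1) = -6253 J.

Q ≈ -6250 J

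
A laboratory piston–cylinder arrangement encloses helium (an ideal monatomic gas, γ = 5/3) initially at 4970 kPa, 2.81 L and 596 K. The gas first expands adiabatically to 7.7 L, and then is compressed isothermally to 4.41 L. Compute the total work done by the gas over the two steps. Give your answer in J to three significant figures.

Step 1 (adiabatic): W = (P₁V₁ − P₂V₂)/(γ−1) = (13966 − 7132)/0.667 = 10251 J.
After step 1: P = 926.2 kPa, V = 7.7 L, T = 304.4 K.
Step 2 (isothermal): W = P₁V₁ ln(V₂/V₁) = (7132) ln(4.41/7.7) = -3975 J.
W_total = 10251 − 3975 = 6276 J.

W_total ≈ 6280 J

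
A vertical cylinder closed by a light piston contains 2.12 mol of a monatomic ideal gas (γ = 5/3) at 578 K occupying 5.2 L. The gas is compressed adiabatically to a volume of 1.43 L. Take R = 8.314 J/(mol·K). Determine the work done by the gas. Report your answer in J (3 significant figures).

Adiabatic: TV^(γ−1) = const with γ = 5/3.
T₂ = T₁ (V₁/V₂)^(γ−1) = 578 × (5.2/1.43)^0.667 = 578 × 2.365 = 1367 K.
W_by = nCᵥ(T₁ − T₂) = (2.12)(12.47)(578 − 1367) = -20855 J.

W ≈ -20900 J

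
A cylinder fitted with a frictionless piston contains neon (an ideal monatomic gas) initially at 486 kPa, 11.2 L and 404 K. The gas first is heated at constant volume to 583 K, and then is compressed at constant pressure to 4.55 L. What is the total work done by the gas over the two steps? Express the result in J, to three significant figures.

Step 1 (isochoric): W = 0 (constant volume).
After step 1: P = 701.3 kPa (V unchanged).
Step 2 (isobaric): W = PΔV = (701.3 kPa)(4.55 − 11.2 L) = -4664 J.
W_total = 0 − 4664 = -4664 J.

W_total ≈ -4660 J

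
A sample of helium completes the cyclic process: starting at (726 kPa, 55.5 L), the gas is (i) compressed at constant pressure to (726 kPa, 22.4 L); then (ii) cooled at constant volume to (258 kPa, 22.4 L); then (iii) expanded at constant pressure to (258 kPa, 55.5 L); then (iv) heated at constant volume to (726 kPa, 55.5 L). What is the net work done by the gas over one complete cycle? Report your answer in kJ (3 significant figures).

Constant-volume legs do no work.
W(i) = (726)(22.4 − 55.5) = -24031 J; W(iii) = (258)(55.5 − 22.4) = 8540 J.
W_net = -24031 + 8540 = -15491 J (the counter-clockwise enclosed area).

W_net ≈ -15.5 kJ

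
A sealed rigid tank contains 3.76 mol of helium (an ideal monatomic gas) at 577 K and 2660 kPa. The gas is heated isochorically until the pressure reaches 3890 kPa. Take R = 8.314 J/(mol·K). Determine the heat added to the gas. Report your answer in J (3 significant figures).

Q ≈ 12500 J

Constant volume ⇒ W = 0, so Q = ΔU = nCᵥΔT with Cᵥ = 3R/2 = 12.47 J/(mol·K).
At constant V, T₂/T₁ = P₂/P₁ ⇒ ΔT = T₁(P₂/P₁ − 1) = 577·(3890/2660 − 1) = 266.8 K.
ΔU = (3.76)(12.47)(266.8) = 12511 J.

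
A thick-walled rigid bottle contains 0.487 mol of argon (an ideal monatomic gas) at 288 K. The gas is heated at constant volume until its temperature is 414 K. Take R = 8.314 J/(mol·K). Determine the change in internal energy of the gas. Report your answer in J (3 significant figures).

ΔU ≈ 765 J

Constant volume ⇒ W = 0, so Q = ΔU = nCᵥΔT with Cᵥ = 3R/2 = 12.47 J/(mol·K).
ΔU = (0.487)(12.47)(414 − 288) = 765.2 J.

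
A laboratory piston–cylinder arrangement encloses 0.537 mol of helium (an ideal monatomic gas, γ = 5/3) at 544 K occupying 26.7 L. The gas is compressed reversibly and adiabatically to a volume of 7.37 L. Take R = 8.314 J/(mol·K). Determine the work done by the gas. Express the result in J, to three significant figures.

Adiabatic: TV^(γ−1) = const with γ = 5/3.
T₂ = T₁ (V₁/V₂)^(γ−1) = 544 × (26.7/7.37)^0.667 = 544 × 2.359 = 1283 K.
W_by = nCᵥ(T₁ − T₂) = (0.537)(12.47)(544 − 1283) = -4950 J.

W ≈ -4950 J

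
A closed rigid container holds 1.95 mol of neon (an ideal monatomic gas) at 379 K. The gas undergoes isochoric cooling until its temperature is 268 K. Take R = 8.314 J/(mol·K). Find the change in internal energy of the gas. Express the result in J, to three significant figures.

ΔU ≈ -2700 J

Constant volume ⇒ W = 0, so Q = ΔU = nCᵥΔT with Cᵥ = 3R/2 = 12.47 J/(mol·K).
ΔU = (1.95)(12.47)(268 − 379) = -2699 J.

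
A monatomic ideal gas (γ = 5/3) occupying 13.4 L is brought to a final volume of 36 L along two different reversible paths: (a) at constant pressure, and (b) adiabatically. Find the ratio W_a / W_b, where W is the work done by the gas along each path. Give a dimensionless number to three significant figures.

Path (a) isobaric: W = P₁(V₂ − V₁) → W_a/(P₁V₁) = 1.687.
Path (b) adiabatic: W = P₁V₁(1 − (V₁/V₂)^(γ−1))/(γ−1) → W_b/(P₁V₁) = 0.7238.
W_a / W_b = 1.687 / 0.7238 = 2.33.

W_a / W_b ≈ 2.33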